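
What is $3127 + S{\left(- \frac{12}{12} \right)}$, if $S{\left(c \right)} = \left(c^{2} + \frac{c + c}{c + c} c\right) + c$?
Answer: $3126$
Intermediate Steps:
$S{\left(c \right)} = c^{2} + 2 c$ ($S{\left(c \right)} = \left(c^{2} + \frac{2 c}{2 c} c\right) + c = \left(c^{2} + 2 c \frac{1}{2 c} c\right) + c = \left(c^{2} + 1 c\right) + c = \left(c^{2} + c\right) + c = \left(c + c^{2}\right) + c = c^{2} + 2 c$)
$3127 + S{\left(- \frac{12}{12} \right)} = 3127 + - \frac{12}{12} \left(2 - \frac{12}{12}\right) = 3127 + \left(-12\right) \frac{1}{12} \left(2 - 1\right) = 3127 - \left(2 - 1\right) = 3127 - 1 = 3126$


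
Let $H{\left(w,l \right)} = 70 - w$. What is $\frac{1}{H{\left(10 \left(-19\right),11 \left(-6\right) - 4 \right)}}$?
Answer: $\frac{1}{260} \approx 0.0038462$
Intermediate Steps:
$\frac{1}{H{\left(10 \left(-19\right),11 \left(-6\right) - 4 \right)}} = \frac{1}{70 - 10 \left(-19\right)} = \frac{1}{70 - -190} = \frac{1}{70 + 190} = \frac{1}{260}$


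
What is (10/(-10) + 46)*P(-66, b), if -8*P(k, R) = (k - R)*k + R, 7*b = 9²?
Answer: -1616355/56 ≈ -28863.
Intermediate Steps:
b = 81/7 (b = (⅐)*9² = (⅐)*81 = 81/7 ≈ 11.571)
P(k, R) = -R/8 - k*(k - R)/8 (P(k, R) = -((k - R)*k + R)/8 = -(k*(k - R) + R)/8 = -(R + k*(k - R))/8 = -R/8 - k*(k - R)/8)
(10/(-10) + 46)*P(-66, b) = (10/(-10) + 46)*(-⅛*81/7 - ⅛*(-66)² + (⅛)*(81/7)*(-66)) = (10*(-⅒) + 46)*(-81/56 - ⅛*4356 - 2673/28) = (-1 + 46)*(-81/56 - 1089/2 - 2673/28) = 45*(-35919/56) = -1616355/56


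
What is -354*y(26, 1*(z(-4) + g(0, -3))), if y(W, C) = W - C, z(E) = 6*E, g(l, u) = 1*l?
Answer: -17700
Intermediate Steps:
g(l, u) = l
-354*y(26, 1*(z(-4) + g(0, -3))) = -354*(26 - (6*(-4) + 0)) = -354*(26 - (-24 + 0)) = -354*(26 - (-24)) = -354*(26 - 1*(-24)) = -354*(26 + 24) = -354*50 = -17700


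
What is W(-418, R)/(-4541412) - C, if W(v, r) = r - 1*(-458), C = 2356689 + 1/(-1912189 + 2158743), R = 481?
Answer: -439798739509013415/186617215708 ≈ -2.3567e+6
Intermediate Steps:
C = 581051099707/246554 (C = 2356689 + 1/246554 = 581051099707/246554 ≈ 2.3567e+6)
W(v, r) = 458 + r (W(v, r) = r + 458 = 458 + r)
W(-418, R)/(-4541412) - C = (458 + 481)/(-4541412) - 1*581051099707/246554 = 939*(-1/4541412) - 581051099707/246554 = -313/1513804 - 581051099707/246554 = -439798739509013415/186617215708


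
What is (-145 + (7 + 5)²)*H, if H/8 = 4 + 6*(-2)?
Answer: 64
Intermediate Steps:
H = -64 (H = 8*(4 + 6*(-2)) = 8*(4 - 12) = 8*(-8) = -64)
(-145 + (7 + 5)²)*H = (-145 + (7 + 5)²)*(-64) = (-145 + 12²)*(-64) = (-145 + 144)*(-64) = -1*(-64) = 64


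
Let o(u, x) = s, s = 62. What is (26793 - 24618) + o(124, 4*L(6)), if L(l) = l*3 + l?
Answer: 2237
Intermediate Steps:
L(l) = 4*l (L(l) = 3*l + l = 4*l)
o(u, x) = 62
(26793 - 24618) + o(124, 4*L(6)) = (26793 - 24618) + 62 = 2175 + 62 = 2237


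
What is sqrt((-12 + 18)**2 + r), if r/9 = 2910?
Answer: 3*sqrt(2914) ≈ 161.94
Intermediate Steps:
r = 26190 (r = 9*2910 = 26190)
sqrt((-12 + 18)**2 + r) = sqrt((-12 + 18)**2 + 26190) = sqrt(6**2 + 26190) = sqrt(36 + 26190) = sqrt(26226) = 3*sqrt(2914)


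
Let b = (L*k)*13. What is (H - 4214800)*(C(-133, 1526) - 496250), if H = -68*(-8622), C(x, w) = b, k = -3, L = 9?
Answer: 1801918714904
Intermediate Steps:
b = -351 (b = (9*(-3))*13 = -27*13 = -351)
C(x, w) = -351
H = 586296
(H - 4214800)*(C(-133, 1526) - 496250) = (586296 - 4214800)*(-351 - 496250) = -3628504*(-496601) = 1801918714904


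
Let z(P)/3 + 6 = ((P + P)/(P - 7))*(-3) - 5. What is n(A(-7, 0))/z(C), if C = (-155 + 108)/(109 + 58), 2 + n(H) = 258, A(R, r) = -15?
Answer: -155648/20487 ≈ -7.5974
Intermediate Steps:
n(H) = 256 (n(H) = -2 + 258 = 256)
C = -47/167 ≈ -0.28144
z(P) = -33 - 18*P/(-7 + P) (z(P) = -18 + 3*(((P + P)/(P - 7))*(-3) - 5) = -18 + 3*(((2*P)/(-7 + P))*(-3) - 5) = -18 + 3*((2*P/(-7 + P))*(-3) - 5) = -18 + 3*(-6*P/(-7 + P) - 5) = -18 + 3*(-5 - 6*P/(-7 + P)) = -18 + (-15 - 18*P/(-7 + P)) = -33 - 18*P/(-7 + P))
n(A(-7, 0))/z(C) = 256/((3*(77 - 17*(-47/167))/(-7 - 47/167))) = 256/((3*(77 + 799/167)/(-1216/167))) = 256/((3*(-167/1216)*(13658/167))) = 256/(-20487/608) = 256*(-608/20487) = -155648/20487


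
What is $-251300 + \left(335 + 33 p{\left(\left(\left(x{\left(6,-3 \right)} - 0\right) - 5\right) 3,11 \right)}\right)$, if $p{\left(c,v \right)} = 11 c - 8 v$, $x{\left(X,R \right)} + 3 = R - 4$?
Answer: $-270204$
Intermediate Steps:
$x{\left(X,R \right)} = -7 + R$ ($x{\left(X,R \right)} = -3 + \left(R - 4\right) = -3 + \left(-4 + R\right) = -7 + R$)
$p{\left(c,v \right)} = - 8 v + 11 c$
$-251300 + \left(335 + 33 p{\left(\left(\left(x{\left(6,-3 \right)} - 0\right) - 5\right) 3,11 \right)}\right) = -251300 + \left(335 + 33 \left(\left(-8\right) 11 + 11 \left(\left(\left(-7 - 3\right) - 0\right) - 5\right) 3\right)\right) = -251300 + \left(335 + 33 \left(-88 + 11 \left(\left(-10 + 0\right) - 5\right) 3\right)\right) = -251300 + \left(335 + 33 \left(-88 + 11 \left(-10 - 5\right) 3\right)\right) = -251300 + \left(335 + 33 \left(-88 + 11 \left(\left(-15\right) 3\right)\right)\right) = -251300 + \left(335 + 33 \left(-88 + 11 \left(-45\right)\right)\right) = -251300 + \left(335 + 33 \left(-88 - 495\right)\right) = -251300 + \left(335 + 33 \left(-583\right)\right) = -251300 + \left(335 - 19239\right) = -251300 - 18904 = -270204$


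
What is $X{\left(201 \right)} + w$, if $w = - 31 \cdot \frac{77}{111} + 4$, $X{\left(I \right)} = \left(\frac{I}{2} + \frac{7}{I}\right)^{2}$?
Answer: $\frac{60330106801}{5979348} \approx 10090.0$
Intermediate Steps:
$X{\left(I \right)} = \left(\frac{I}{2} + \frac{7}{I}\right)^{2}$ ($X{\left(I \right)} = \left(I \frac{1}{2} + \frac{7}{I}\right)^{2} = \left(\frac{I}{2} + \frac{7}{I}\right)^{2}$)
$w = - \frac{1943}{111}$ ($w = - 31 \cdot 77 \cdot \frac{1}{111} + 4 = \left(-31\right) \frac{77}{111} + 4 = - \frac{2387}{111} + 4 = - \frac{1943}{111} \approx -17.505$)
$X{\left(201 \right)} + w = \frac{\left(14 + 201^{2}\right)^{2}}{4 \cdot 40401} - \frac{1943}{111} = \frac{1}{4} \cdot \frac{1}{40401} \left(14 + 40401\right)^{2} - \frac{1943}{111} = \frac{1}{4} \cdot \frac{1}{40401} \cdot 40415^{2} - \frac{1943}{111} = \frac{1}{4} \cdot \frac{1}{40401} \cdot 1633372225 - \frac{1943}{111} = \frac{1633372225}{161604} - \frac{1943}{111} = \frac{60330106801}{5979348}$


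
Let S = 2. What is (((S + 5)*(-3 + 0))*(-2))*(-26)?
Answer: -1092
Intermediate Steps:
(((S + 5)*(-3 + 0))*(-2))*(-26) = (((2 + 5)*(-3 + 0))*(-2))*(-26) = ((7*(-3))*(-2))*(-26) = -21*(-2)*(-26) = 42*(-26) = -1092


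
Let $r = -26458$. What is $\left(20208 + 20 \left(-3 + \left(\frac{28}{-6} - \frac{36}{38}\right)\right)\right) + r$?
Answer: $- \frac{366070}{57} \approx -6422.3$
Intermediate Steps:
$\left(20208 + 20 \left(-3 + \left(\frac{28}{-6} - \frac{36}{38}\right)\right)\right) + r = \left(20208 + 20 \left(-3 + \left(\frac{28}{-6} - \frac{36}{38}\right)\right)\right) - 26458 = \left(20208 + 20 \left(-3 + \left(28 \left(- \frac{1}{6}\right) - \frac{18}{19}\right)\right)\right) - 26458 = \left(20208 + 20 \left(-3 - \frac{320}{57}\right)\right) - 26458 = \left(20208 + 20 \left(- \frac{491}{57}\right)\right) - 26458 = \left(20208 - \frac{9820}{57}\right) - 26458 = \frac{1142036}{57} - 26458 = - \frac{366070}{57}$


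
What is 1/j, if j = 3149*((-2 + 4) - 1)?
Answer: 1/3149 ≈ 0.00031756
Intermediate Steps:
j = 3149 (j = 3149*(2 - 1) = 3149*1 = 3149)
1/j = 1/3149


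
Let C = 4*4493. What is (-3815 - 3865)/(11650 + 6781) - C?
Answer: -331249612/18431 ≈ -17972.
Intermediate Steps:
C = 17972
(-3815 - 3865)/(11650 + 6781) - C = (-3815 - 3865)/(11650 + 6781) - 1*17972 = -7680/18431 - 17972 = -331249612/18431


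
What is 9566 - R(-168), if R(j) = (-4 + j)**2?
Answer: -20018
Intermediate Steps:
9566 - R(-168) = 9566 - (-4 - 168)**2 = 9566 - 1*(-172)**2 = 9566 - 1*29584 = 9566 - 29584 = -20018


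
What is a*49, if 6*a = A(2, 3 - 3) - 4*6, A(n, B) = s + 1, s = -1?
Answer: -196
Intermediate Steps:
A(n, B) = 0 (A(n, B) = -1 + 1 = 0)
a = -4 (a = (0 - 4*6)/6 = (0 - 24)/6 = (⅙)*(-24) = -4)
a*49 = -4*49 = -196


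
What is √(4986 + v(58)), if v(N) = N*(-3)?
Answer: 2*√1203 ≈ 69.369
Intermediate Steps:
v(N) = -3*N
√(4986 + v(58)) = √(4986 - 3*58) = √(4986 - 174) = √4812 = 2*√1203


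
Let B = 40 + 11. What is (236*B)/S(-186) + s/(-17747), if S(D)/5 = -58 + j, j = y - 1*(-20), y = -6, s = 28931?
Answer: -54991928/976085 ≈ -56.339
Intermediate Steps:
B = 51
j = 14 (j = -6 - 1*(-20) = -6 + 20 = 14)
S(D) = -220 (S(D) = 5*(-58 + 14) = 5*(-44) = -220)
(236*B)/S(-186) + s/(-17747) = (236*51)/(-220) + 28931/(-17747) = 12036*(-1/220) + 28931*(-1/17747) = -3009/55 - 28931/17747 = -54991928/976085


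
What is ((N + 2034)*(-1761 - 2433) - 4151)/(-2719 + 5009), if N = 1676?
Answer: -15563891/2290 ≈ -6796.5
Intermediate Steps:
((N + 2034)*(-1761 - 2433) - 4151)/(-2719 + 5009) = ((1676 + 2034)*(-1761 - 2433) - 4151)/(-2719 + 5009) = (3710*(-4194) - 4151)/2290 = (-15559740 - 4151)*(1/2290) = -15563891*1/2290 = -15563891/2290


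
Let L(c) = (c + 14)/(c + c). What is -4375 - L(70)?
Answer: -21878/5 ≈ -4375.6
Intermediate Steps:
L(c) = (14 + c)/(2*c) (L(c) = (14 + c)/((2*c)) = (14 + c)*(1/(2*c)) = (14 + c)/(2*c))
-4375 - L(70) = -4375 - (14 + 70)/(2*70) = -4375 - 84/(2*70) = -4375 - 1*⅗ = -4375 - ⅗ = -21878/5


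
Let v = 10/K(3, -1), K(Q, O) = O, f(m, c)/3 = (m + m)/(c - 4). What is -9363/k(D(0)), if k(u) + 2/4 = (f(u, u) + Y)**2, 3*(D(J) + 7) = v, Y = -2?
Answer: -34624374/18151 ≈ -1907.6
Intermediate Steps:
f(m, c) = 6*m/(-4 + c) (f(m, c) = 3*((m + m)/(c - 4)) = 3*((2*m)/(-4 + c)) = 3*(2*m/(-4 + c)) = 6*m/(-4 + c))
v = -10 (v = 10/(-1) = 10*(-1) = -10)
D(J) = -31/3 (D(J) = -7 + (1/3)*(-10) = -7 - 10/3 = -31/3)
k(u) = -1/2 + (-2 + 6*u/(-4 + u))**2 (k(u) = -1/2 + (6*u/(-4 + u) - 2)**2 = -1/2 + (-2 + 6*u/(-4 + u))**2)
-9363/k(D(0)) = -9363/(-1/2 + 16*(2 - 31/3)**2/(-4 - 31/3)**2) = -9363/(-1/2 + 16*(-25/3)**2/(-43/3)**2) = -9363/(-1/2 + 16*(9/1849)*(625/9)) = -9363/(-1/2 + 10000/1849) = -9363/18151/3698 = -9363*3698/18151 = -34624374/18151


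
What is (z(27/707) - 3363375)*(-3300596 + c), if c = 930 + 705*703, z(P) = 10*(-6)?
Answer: 9431243275185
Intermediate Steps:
z(P) = -60
c = 496545 (c = 930 + 495615 = 496545)
(z(27/707) - 3363375)*(-3300596 + c) = (-60 - 3363375)*(-3300596 + 496545) = -3363435*(-2804051) = 9431243275185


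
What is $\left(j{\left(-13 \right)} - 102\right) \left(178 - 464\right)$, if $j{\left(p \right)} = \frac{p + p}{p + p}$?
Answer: $28886$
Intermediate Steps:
$j{\left(p \right)} = 1$ ($j{\left(p \right)} = \frac{2 p}{2 p} = 2 p \frac{1}{2 p} = 1$)
$\left(j{\left(-13 \right)} - 102\right) \left(178 - 464\right) = \left(1 - 102\right) \left(178 - 464\right) = \left(-101\right) \left(-286\right) = 28886$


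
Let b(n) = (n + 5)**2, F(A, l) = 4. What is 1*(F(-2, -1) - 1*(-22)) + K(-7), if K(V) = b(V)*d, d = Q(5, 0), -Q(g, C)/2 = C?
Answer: 26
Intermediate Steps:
Q(g, C) = -2*C
d = 0 (d = -2*0 = 0)
b(n) = (5 + n)**2
K(V) = 0 (K(V) = (5 + V)**2*0 = 0)
1*(F(-2, -1) - 1*(-22)) + K(-7) = 1*(4 - 1*(-22)) + 0 = 1*(4 + 22) + 0 = 1*26 + 0 = 26 + 0 = 26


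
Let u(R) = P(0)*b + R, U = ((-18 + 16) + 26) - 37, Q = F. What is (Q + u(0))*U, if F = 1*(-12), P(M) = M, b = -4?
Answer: 156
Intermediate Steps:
F = -12
Q = -12
U = -13 (U = (-2 + 26) - 37 = 24 - 37 = -13)
u(R) = R (u(R) = 0*(-4) + R = 0 + R = R)
(Q + u(0))*U = (-12 + 0)*(-13) = -12*(-13) = 156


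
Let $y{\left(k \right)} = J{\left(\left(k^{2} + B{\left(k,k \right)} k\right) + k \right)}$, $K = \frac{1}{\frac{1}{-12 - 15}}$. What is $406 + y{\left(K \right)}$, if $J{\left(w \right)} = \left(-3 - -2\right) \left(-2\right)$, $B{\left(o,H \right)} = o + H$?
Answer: $408$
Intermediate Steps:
$B{\left(o,H \right)} = H + o$
$K = -27$ ($K = \frac{1}{\frac{1}{-27}} = \frac{1}{- \frac{1}{27}} = -27$)
$J{\left(w \right)} = 2$ ($J{\left(w \right)} = \left(-3 + 2\right) \left(-2\right) = \left(-1\right) \left(-2\right) = 2$)
$y{\left(k \right)} = 2$
$406 + y{\left(K \right)} = 406 + 2 = 408$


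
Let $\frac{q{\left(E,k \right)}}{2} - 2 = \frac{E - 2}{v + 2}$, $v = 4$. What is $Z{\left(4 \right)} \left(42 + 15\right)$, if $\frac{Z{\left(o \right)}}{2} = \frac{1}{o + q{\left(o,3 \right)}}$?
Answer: $\frac{171}{13} \approx 13.154$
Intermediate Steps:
$q{\left(E,k \right)} = \frac{10}{3} + \frac{E}{3}$ ($q{\left(E,k \right)} = 4 + 2 \frac{E - 2}{4 + 2} = 4 + 2 \frac{-2 + E}{6} = 4 + 2 \left(-2 + E\right) \frac{1}{6} = 4 + 2 \left(- \frac{1}{3} + \frac{E}{6}\right) = 4 + \left(- \frac{2}{3} + \frac{E}{3}\right) = \frac{10}{3} + \frac{E}{3}$)
$Z{\left(o \right)} = \frac{2}{\frac{10}{3} + \frac{4 o}{3}}$ ($Z{\left(o \right)} = \frac{2}{o + \left(\frac{10}{3} + \frac{o}{3}\right)} = \frac{2}{\frac{10}{3} + \frac{4 o}{3}}$)
$Z{\left(4 \right)} \left(42 + 15\right) = \frac{3}{5 + 2 \cdot 4} \left(42 + 15\right) = \frac{3}{5 + 8} \cdot 57 = \frac{3}{13} \cdot 57 = \frac{171}{13}$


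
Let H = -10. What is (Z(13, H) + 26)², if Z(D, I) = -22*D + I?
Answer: 72900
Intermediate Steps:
Z(D, I) = I - 22*D
(Z(13, H) + 26)² = ((-10 - 22*13) + 26)² = ((-10 - 286) + 26)² = (-296 + 26)² = (-270)² = 72900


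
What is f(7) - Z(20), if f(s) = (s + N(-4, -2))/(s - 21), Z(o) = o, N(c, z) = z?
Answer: -285/14 ≈ -20.357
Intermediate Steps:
f(s) = (-2 + s)/(-21 + s) (f(s) = (s - 2)/(s - 21) = (-2 + s)/(-21 + s))
f(7) - Z(20) = (-2 + 7)/(-21 + 7) - 1*20 = 5/(-14) - 20 = -1/14*5 - 20 = -5/14 - 20 = -285/14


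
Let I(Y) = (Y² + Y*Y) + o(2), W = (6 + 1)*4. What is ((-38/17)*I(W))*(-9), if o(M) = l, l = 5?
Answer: 537966/17 ≈ 31645.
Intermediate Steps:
o(M) = 5
W = 28 (W = 7*4 = 28)
I(Y) = 5 + 2*Y² (I(Y) = (Y² + Y*Y) + 5 = (Y² + Y²) + 5 = 2*Y² + 5 = 5 + 2*Y²)
((-38/17)*I(W))*(-9) = ((-38/17)*(5 + 2*28²))*(-9) = ((-38*1/17)*(5 + 2*784))*(-9) = -38*(5 + 1568)/17*(-9) = -38/17*1573*(-9) = -59774/17*(-9) = 537966/17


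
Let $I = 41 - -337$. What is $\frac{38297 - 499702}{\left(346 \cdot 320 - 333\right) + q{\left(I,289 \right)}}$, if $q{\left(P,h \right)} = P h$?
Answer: $- \frac{461405}{219629} \approx -2.1008$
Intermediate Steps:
$I = 378$ ($I = 41 + 337 = 378$)
$\frac{38297 - 499702}{\left(346 \cdot 320 - 333\right) + q{\left(I,289 \right)}} = \frac{38297 - 499702}{\left(346 \cdot 320 - 333\right) + 378 \cdot 289} = - \frac{461405}{\left(110720 - 333\right) + 109242} = - \frac{461405}{110387 + 109242} = - \frac{461405}{219629}$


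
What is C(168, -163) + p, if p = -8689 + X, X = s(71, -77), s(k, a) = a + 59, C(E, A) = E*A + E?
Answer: -35923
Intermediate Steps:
C(E, A) = E + A*E (C(E, A) = A*E + E = E + A*E)
s(k, a) = 59 + a
X = -18 (X = 59 - 77 = -18)
p = -8707 (p = -8689 - 18 = -8707)
C(168, -163) + p = 168*(1 - 163) - 8707 = 168*(-162) - 8707 = -27216 - 8707 = -35923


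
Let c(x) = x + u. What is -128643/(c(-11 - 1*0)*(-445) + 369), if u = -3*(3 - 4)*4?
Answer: 128643/76 ≈ 1692.7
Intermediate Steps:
u = 12 (u = -3*(-1)*4 = 3*4 = 12)
c(x) = 12 + x (c(x) = x + 12 = 12 + x)
-128643/(c(-11 - 1*0)*(-445) + 369) = -128643/((12 + (-11 - 1*0))*(-445) + 369) = -128643/((12 + (-11 + 0))*(-445) + 369) = -128643/((12 - 11)*(-445) + 369) = -128643/(1*(-445) + 369) = -128643/(-445 + 369) = -128643/(-76) = -128643*(-1/76) = 128643/76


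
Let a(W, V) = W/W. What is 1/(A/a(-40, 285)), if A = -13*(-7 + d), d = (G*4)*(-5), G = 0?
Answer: 1/91 ≈ 0.010989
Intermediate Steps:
d = 0 (d = (0*4)*(-5) = 0*(-5) = 0)
a(W, V) = 1
A = 91 (A = -13*(-7 + 0) = -13*(-7) = 91)
1/(A/a(-40, 285)) = 1/(91/1) = 1/(91*1) = 1/91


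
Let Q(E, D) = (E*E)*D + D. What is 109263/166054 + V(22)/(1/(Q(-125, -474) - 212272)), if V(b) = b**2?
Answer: -87477106370599/23722 ≈ -3.6876e+9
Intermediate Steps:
Q(E, D) = D + D*E**2 (Q(E, D) = E**2*D + D = D*E**2 + D = D + D*E**2)
109263/166054 + V(22)/(1/(Q(-125, -474) - 212272)) = 109263/166054 + 22**2/(1/(-474*(1 + (-125)**2) - 212272)) = 109263*(1/166054) + 484/(1/(-474*(1 + 15625) - 212272)) = 15609/23722 + 484/(1/(-474*15626 - 212272)) = 15609/23722 + 484/(1/(-7406724 - 212272)) = 15609/23722 + 484/(1/(-7618996)) = 15609/23722 + 484/(-1/7618996) = 15609/23722 + 484*(-7618996) = 15609/23722 - 3687594064 = -87477106370599/23722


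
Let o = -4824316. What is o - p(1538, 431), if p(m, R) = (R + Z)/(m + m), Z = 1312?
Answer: -14839597759/3076 ≈ -4.8243e+6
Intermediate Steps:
p(m, R) = (1312 + R)/(2*m) (p(m, R) = (R + 1312)/(m + m) = (1312 + R)/((2*m)) = (1312 + R)*(1/(2*m)) = (1312 + R)/(2*m))
o - p(1538, 431) = -4824316 - (1312 + 431)/(2*1538) = -4824316 - 1743/(2*1538) = -4824316 - 1*1743/3076 = -4824316 - 1743/3076 = -14839597759/3076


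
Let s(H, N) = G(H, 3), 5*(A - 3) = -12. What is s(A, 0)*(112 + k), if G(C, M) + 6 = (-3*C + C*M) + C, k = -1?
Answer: -2997/5 ≈ -599.40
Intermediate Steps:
A = ⅗ (A = 3 + (⅕)*(-12) = 3 - 12/5 = ⅗ ≈ 0.60000)
G(C, M) = -6 - 2*C + C*M (G(C, M) = -6 + ((-3*C + C*M) + C) = -6 + (-2*C + C*M) = -6 - 2*C + C*M)
s(H, N) = -6 + H (s(H, N) = -6 - 2*H + H*3 = -6 - 2*H + 3*H = -6 + H)
s(A, 0)*(112 + k) = (-6 + ⅗)*(112 - 1) = -27/5*111 = -2997/5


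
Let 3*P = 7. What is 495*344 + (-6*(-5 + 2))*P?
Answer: 170322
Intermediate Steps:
P = 7/3 (P = (1/3)*7 = 7/3 ≈ 2.3333)
495*344 + (-6*(-5 + 2))*P = 495*344 - 6*(-5 + 2)*(7/3) = 170280 - 6*(-3)*(7/3) = 170280 + 18*(7/3) = 170280 + 42 = 170322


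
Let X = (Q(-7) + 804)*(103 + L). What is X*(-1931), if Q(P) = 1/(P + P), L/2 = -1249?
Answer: 52051504975/14 ≈ 3.7180e+9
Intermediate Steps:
L = -2498 (L = 2*(-1249) = -2498)
Q(P) = 1/(2*P)
X = -26955725/14 (X = ((½)/(-7) + 804)*(103 - 2498) = ((½)*(-⅐) + 804)*(-2395) = (-1/14 + 804)*(-2395) = (11255/14)*(-2395) = -26955725/14 ≈ -1.9254e+6)
X*(-1931) = -26955725/14*(-1931) = 52051504975/14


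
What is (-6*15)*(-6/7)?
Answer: 540/7 ≈ 77.143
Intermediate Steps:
(-6*15)*(-6/7) = -(-540)/7 = -90*(-6/7) = 540/7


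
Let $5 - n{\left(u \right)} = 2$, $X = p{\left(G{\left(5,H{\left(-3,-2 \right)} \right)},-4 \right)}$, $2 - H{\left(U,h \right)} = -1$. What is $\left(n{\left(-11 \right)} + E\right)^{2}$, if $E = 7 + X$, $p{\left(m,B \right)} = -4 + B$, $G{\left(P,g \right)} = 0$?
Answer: $4$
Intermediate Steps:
$H{\left(U,h \right)} = 3$ ($H{\left(U,h \right)} = 2 - -1 = 2 + 1 = 3$)
$X = -8$ ($X = -4 - 4 = -8$)
$n{\left(u \right)} = 3$ ($n{\left(u \right)} = 5 - 2 = 3$)
$E = -1$ ($E = 7 - 8 = -1$)
$\left(n{\left(-11 \right)} + E\right)^{2} = \left(3 - 1\right)^{2} = 2^{2} = 4$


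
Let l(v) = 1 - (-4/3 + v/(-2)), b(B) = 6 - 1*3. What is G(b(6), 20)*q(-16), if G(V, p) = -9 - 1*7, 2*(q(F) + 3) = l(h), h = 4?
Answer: 40/3 ≈ 13.333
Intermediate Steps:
b(B) = 3 (b(B) = 6 - 3 = 3)
l(v) = 7/3 + v/2 (l(v) = 1 - (-4*⅓ + v*(-½)) = 1 - (-4/3 - v/2) = 1 + (4/3 + v/2) = 7/3 + v/2)
q(F) = -⅚ (q(F) = -3 + (7/3 + (½)*4)/2 = -3 + (7/3 + 2)/2 = -3 + (½)*(13/3) = -3 + 13/6 = -⅚)
G(V, p) = -16 (G(V, p) = -9 - 7 = -16)
G(b(6), 20)*q(-16) = -16*(-⅚) = 40/3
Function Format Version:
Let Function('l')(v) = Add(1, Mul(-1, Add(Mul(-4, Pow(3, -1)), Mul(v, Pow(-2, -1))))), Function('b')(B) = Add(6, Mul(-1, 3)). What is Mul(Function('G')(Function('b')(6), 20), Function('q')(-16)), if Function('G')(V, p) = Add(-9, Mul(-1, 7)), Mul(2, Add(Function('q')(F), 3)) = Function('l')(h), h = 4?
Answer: Rational(40, 3) ≈ 13.333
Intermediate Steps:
Function('b')(B) = 3 (Function('b')(B) = Add(6, -3) = 3)
Function('l')(v) = Add(Rational(7, 3), Mul(Rational(1, 2), v)) (Function('l')(v) = Add(1, Mul(-1, Add(Mul(-4, Rational(1, 3)), Mul(v, Rational(-1, 2))))) = Add(1, Mul(-1, Add(Rational(-4, 3), Mul(Rational(-1, 2), v)))) = Add(1, Add(Rational(4, 3), Mul(Rational(1, 2), v))) = Add(Rational(7, 3), Mul(Rational(1, 2), v)))
Function('q')(F) = Rational(-5, 6) (Function('q')(F) = Add(-3, Mul(Rational(1, 2), Add(Rational(7, 3), Mul(Rational(1, 2), 4)))) = Add(-3, Mul(Rational(1, 2), Add(Rational(7, 3), 2))) = Add(-3, Mul(Rational(1, 2), Rational(13, 3))) = Add(-3, Rational(13, 6)) = Rational(-5, 6))
Function('G')(V, p) = -16 (Function('G')(V, p) = Add(-9, -7) = -16)
Mul(Function('G')(Function('b')(6), 20), Function('q')(-16)) = Mul(-16, Rational(-5, 6)) = Rational(40, 3)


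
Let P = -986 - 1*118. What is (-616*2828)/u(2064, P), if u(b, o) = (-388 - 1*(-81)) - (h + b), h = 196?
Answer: 1742048/2567 ≈ 678.63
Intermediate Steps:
P = -1104 (P = -986 - 118 = -1104)
u(b, o) = -503 - b (u(b, o) = (-388 - 1*(-81)) - (196 + b) = (-388 + 81) + (-196 - b) = -307 + (-196 - b) = -503 - b)
(-616*2828)/u(2064, P) = (-616*2828)/(-503 - 1*2064) = -1742048/(-503 - 2064) = -1742048/(-2567) = -1742048*(-1/2567) = 1742048/2567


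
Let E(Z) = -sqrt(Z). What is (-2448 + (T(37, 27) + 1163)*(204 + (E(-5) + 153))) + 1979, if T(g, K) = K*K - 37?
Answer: 661766 - 1855*I*sqrt(5) ≈ 6.6177e+5 - 4147.9*I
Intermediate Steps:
T(g, K) = -37 + K**2 (T(g, K) = K**2 - 37 = -37 + K**2)
(-2448 + (T(37, 27) + 1163)*(204 + (E(-5) + 153))) + 1979 = (-2448 + ((-37 + 27**2) + 1163)*(204 + (-sqrt(-5) + 153))) + 1979 = (-2448 + ((-37 + 729) + 1163)*(204 + (-I*sqrt(5) + 153))) + 1979 = (-2448 + (692 + 1163)*(204 + (-I*sqrt(5) + 153))) + 1979 = (-2448 + 1855*(204 + (153 - I*sqrt(5)))) + 1979 = (-2448 + 1855*(357 - I*sqrt(5))) + 1979 = (-2448 + (662235 - 1855*I*sqrt(5))) + 1979 = (659787 - 1855*I*sqrt(5)) + 1979 = 661766 - 1855*I*sqrt(5)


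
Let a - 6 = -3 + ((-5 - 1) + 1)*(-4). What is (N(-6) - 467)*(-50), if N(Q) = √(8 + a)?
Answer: 23350 - 50*√31 ≈ 23072.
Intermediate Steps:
a = 23 (a = 6 + (-3 + ((-5 - 1) + 1)*(-4)) = 6 + (-3 + (-6 + 1)*(-4)) = 6 + (-3 - 5*(-4)) = 6 + (-3 + 20) = 6 + 17 = 23)
N(Q) = √31 (N(Q) = √(8 + 23) = √31)
(N(-6) - 467)*(-50) = (√31 - 467)*(-50) = (-467 + √31)*(-50) = 23350 - 50*√31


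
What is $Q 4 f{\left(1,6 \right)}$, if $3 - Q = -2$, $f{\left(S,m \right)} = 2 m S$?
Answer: $240$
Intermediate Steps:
$f{\left(S,m \right)} = 2 S m$
$Q = 5$ ($Q = 3 - -2 = 3 + 2 = 5$)
$Q 4 f{\left(1,6 \right)} = 5 \cdot 4 \cdot 2 \cdot 1 \cdot 6 = 20 \cdot 12 = 240$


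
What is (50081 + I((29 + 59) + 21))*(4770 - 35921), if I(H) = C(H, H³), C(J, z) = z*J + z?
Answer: -4439119394921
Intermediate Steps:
C(J, z) = z + J*z (C(J, z) = J*z + z = z + J*z)
I(H) = H³*(1 + H)
(50081 + I((29 + 59) + 21))*(4770 - 35921) = (50081 + ((29 + 59) + 21)³*(1 + ((29 + 59) + 21)))*(4770 - 35921) = (50081 + (88 + 21)³*(1 + (88 + 21)))*(-31151) = (50081 + 109³*(1 + 109))*(-31151) = (50081 + 1295029*110)*(-31151) = (50081 + 142453190)*(-31151) = 142503271*(-31151) = -4439119394921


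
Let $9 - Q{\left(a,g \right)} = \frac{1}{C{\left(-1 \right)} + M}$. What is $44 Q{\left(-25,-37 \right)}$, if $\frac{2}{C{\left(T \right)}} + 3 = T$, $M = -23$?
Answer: $\frac{18700}{47} \approx 397.87$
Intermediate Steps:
$C{\left(T \right)} = \frac{2}{-3 + T}$
$Q{\left(a,g \right)} = \frac{425}{47}$ ($Q{\left(a,g \right)} = 9 - \frac{1}{\frac{2}{-3 - 1} - 23} = 9 - \frac{1}{\frac{2}{-4} - 23} = 9 - \frac{1}{2 \left(- \frac{1}{4}\right) - 23} = 9 - \frac{1}{- \frac{1}{2} - 23} = 9 - \frac{1}{- \frac{47}{2}} = 9 - - \frac{2}{47} = 9 + \frac{2}{47} = \frac{425}{47}$)
$44 Q{\left(-25,-37 \right)} = 44 \cdot \frac{425}{47} = \frac{18700}{47}$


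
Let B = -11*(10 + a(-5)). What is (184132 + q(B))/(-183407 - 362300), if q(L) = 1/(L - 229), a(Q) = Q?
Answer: -52293487/154980788 ≈ -0.33742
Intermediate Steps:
B = -55 (B = -11*(10 - 5) = -11*5 = -55)
q(L) = 1/(-229 + L)
(184132 + q(B))/(-183407 - 362300) = (184132 + 1/(-229 - 55))/(-183407 - 362300) = (184132 + 1/(-284))/(-545707) = (184132 - 1/284)*(-1/545707) = (52293487/284)*(-1/545707) = -52293487/154980788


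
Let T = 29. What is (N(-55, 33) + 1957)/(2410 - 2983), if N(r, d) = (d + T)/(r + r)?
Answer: -35868/10505 ≈ -3.4144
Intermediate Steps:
N(r, d) = (29 + d)/(2*r) (N(r, d) = (d + 29)/(r + r) = (29 + d)/((2*r)) = (29 + d)*(1/(2*r)) = (29 + d)/(2*r))
(N(-55, 33) + 1957)/(2410 - 2983) = ((½)*(29 + 33)/(-55) + 1957)/(2410 - 2983) = ((½)*(-1/55)*62 + 1957)/(-573) = (-31/55 + 1957)*(-1/573) = (107604/55)*(-1/573) = -35868/10505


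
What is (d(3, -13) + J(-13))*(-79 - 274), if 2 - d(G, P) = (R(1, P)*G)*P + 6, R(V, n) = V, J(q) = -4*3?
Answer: -8119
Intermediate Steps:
J(q) = -12
d(G, P) = -4 - G*P (d(G, P) = 2 - ((1*G)*P + 6) = 2 - (G*P + 6) = 2 - (6 + G*P) = 2 + (-6 - G*P) = -4 - G*P)
(d(3, -13) + J(-13))*(-79 - 274) = ((-4 - 1*3*(-13)) - 12)*(-79 - 274) = ((-4 + 39) - 12)*(-353) = (35 - 12)*(-353) = 23*(-353) = -8119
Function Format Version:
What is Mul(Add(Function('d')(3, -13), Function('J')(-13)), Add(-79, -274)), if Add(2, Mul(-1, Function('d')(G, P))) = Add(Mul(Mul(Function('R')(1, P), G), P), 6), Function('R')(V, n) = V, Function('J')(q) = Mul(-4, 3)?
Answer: -8119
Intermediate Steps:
Function('J')(q) = -12
Function('d')(G, P) = Add(-4, Mul(-1, G, P)) (Function('d')(G, P) = Add(2, Mul(-1, Add(Mul(Mul(1, G), P), 6))) = Add(2, Mul(-1, Add(Mul(G, P), 6))) = Add(2, Mul(-1, Add(6, Mul(G, P)))) = Add(2, Add(-6, Mul(-1, G, P))) = Add(-4, Mul(-1, G, P)))
Mul(Add(Function('d')(3, -13), Function('J')(-13)), Add(-79, -274)) = Mul(Add(Add(-4, Mul(-1, 3, -13)), -12), Add(-79, -274)) = Mul(Add(Add(-4, 39), -12), -353) = Mul(Add(35, -12), -353) = Mul(23, -353) = -8119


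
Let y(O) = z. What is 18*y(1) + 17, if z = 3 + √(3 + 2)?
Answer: 71 + 18*√5 ≈ 111.25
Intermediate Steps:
z = 3 + √5 ≈ 5.2361
y(O) = 3 + √5
18*y(1) + 17 = 18*(3 + √5) + 17 = (54 + 18*√5) + 17 = 71 + 18*√5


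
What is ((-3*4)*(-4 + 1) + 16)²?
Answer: 2704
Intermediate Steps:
((-3*4)*(-4 + 1) + 16)² = (-12*(-3) + 16)² = (36 + 16)² = 52² = 2704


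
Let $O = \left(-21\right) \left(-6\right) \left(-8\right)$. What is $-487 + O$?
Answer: $-1495$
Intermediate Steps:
$O = -1008$ ($O = 126 \left(-8\right) = -1008$)
$-487 + O = -487 - 1008 = -1495$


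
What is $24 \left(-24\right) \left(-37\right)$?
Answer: $21312$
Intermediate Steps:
$24 \left(-24\right) \left(-37\right) = \left(-576\right) \left(-37\right) = 21312$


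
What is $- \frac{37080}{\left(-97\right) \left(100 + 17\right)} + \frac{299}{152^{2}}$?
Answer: $\frac{95565519}{29134144} \approx 3.2802$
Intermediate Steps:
$- \frac{37080}{\left(-97\right) \left(100 + 17\right)} + \frac{299}{152^{2}} = - \frac{37080}{\left(-97\right) 117} + \frac{299}{23104} = - \frac{37080}{-11349} + 299 \cdot \frac{1}{23104} = \left(-37080\right) \left(- \frac{1}{11349}\right) + \frac{299}{23104} = \frac{4120}{1261} + \frac{299}{23104} = \frac{95565519}{29134144}$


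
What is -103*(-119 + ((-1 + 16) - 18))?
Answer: 12566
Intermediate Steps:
-103*(-119 + ((-1 + 16) - 18)) = -103*(-119 + (15 - 18)) = -103*(-119 - 3) = -103*(-122) = 12566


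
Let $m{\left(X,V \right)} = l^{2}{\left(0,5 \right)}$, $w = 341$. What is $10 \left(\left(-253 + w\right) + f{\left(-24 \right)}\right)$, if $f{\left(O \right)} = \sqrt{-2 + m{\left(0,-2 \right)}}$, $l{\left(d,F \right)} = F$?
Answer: $880 + 10 \sqrt{23} \approx 927.96$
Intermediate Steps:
$m{\left(X,V \right)} = 25$ ($m{\left(X,V \right)} = 5^{2} = 25$)
$f{\left(O \right)} = \sqrt{23}$ ($f{\left(O \right)} = \sqrt{-2 + 25} = \sqrt{23}$)
$10 \left(\left(-253 + w\right) + f{\left(-24 \right)}\right) = 10 \left(\left(-253 + 341\right) + \sqrt{23}\right) = 10 \left(88 + \sqrt{23}\right) = 880 + 10 \sqrt{23}$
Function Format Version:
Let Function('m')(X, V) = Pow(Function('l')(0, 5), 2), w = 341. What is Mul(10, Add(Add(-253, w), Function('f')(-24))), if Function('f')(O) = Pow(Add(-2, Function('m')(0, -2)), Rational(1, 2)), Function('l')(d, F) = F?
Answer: Add(880, Mul(10, Pow(23, Rational(1, 2)))) ≈ 927.96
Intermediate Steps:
Function('m')(X, V) = 25 (Function('m')(X, V) = Pow(5, 2) = 25)
Function('f')(O) = Pow(23, Rational(1, 2)) (Function('f')(O) = Pow(Add(-2, 25), Rational(1, 2)) = Pow(23, Rational(1, 2)))
Mul(10, Add(Add(-253, w), Function('f')(-24))) = Mul(10, Add(Add(-253, 341), Pow(23, Rational(1, 2)))) = Mul(10, Add(88, Pow(23, Rational(1, 2)))) = Add(880, Mul(10, Pow(23, Rational(1, 2))))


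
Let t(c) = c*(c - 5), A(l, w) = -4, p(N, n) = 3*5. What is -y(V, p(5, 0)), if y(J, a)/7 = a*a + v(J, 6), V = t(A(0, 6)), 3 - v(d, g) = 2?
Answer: -1582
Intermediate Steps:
p(N, n) = 15
v(d, g) = 1 (v(d, g) = 3 - 1*2 = 3 - 2 = 1)
t(c) = c*(-5 + c)
V = 36 (V = -4*(-5 - 4) = -4*(-9) = 36)
y(J, a) = 7 + 7*a² (y(J, a) = 7*(a*a + 1) = 7*(a² + 1) = 7*(1 + a²) = 7 + 7*a²)
-y(V, p(5, 0)) = -(7 + 7*15²) = -(7 + 7*225) = -(7 + 1575) = -1*1582 = -1582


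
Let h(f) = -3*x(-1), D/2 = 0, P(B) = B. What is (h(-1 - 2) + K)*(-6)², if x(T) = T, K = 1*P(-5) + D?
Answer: -72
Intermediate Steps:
D = 0 (D = 2*0 = 0)
K = -5 (K = 1*(-5) + 0 = -5 + 0 = -5)
h(f) = 3 (h(f) = -3*(-1) = 3)
(h(-1 - 2) + K)*(-6)² = (3 - 5)*(-6)² = -2*36 = -72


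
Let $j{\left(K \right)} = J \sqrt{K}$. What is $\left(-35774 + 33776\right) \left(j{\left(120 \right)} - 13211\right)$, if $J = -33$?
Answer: $26395578 + 131868 \sqrt{30} \approx 2.7118 \cdot 10^{7}$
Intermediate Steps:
$j{\left(K \right)} = - 33 \sqrt{K}$
$\left(-35774 + 33776\right) \left(j{\left(120 \right)} - 13211\right) = \left(-35774 + 33776\right) \left(- 33 \sqrt{120} - 13211\right) = - 1998 \left(- 33 \cdot 2 \sqrt{30} - 13211\right) = - 1998 \left(- 66 \sqrt{30} - 13211\right) = - 1998 \left(-13211 - 66 \sqrt{30}\right) = 26395578 + 131868 \sqrt{30}$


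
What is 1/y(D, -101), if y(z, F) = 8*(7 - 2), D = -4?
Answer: 1/40 ≈ 0.025000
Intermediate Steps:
y(z, F) = 40 (y(z, F) = 8*5 = 40)
1/y(D, -101) = 1/40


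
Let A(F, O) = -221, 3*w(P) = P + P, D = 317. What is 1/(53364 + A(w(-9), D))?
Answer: 1/53143 ≈ 1.8817e-5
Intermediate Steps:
w(P) = 2*P/3 (w(P) = (P + P)/3 = (2*P)/3 = 2*P/3)
1/(53364 + A(w(-9), D)) = 1/(53364 - 221) = 1/53143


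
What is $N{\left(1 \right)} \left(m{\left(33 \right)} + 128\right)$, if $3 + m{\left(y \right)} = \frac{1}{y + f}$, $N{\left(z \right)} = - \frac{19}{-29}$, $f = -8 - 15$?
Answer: $\frac{23769}{290} \approx 81.962$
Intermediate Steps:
$f = -23$ ($f = -8 - 15 = -23$)
$N{\left(z \right)} = \frac{19}{29}$ ($N{\left(z \right)} = \left(-19\right) \left(- \frac{1}{29}\right) = \frac{19}{29}$)
$m{\left(y \right)} = -3 + \frac{1}{-23 + y}$ ($m{\left(y \right)} = -3 + \frac{1}{y - 23} = -3 + \frac{1}{-23 + y}$)
$N{\left(1 \right)} \left(m{\left(33 \right)} + 128\right) = \frac{19 \left(\frac{70 - 99}{-23 + 33} + 128\right)}{29} = \frac{19 \left(\frac{70 - 99}{10} + 128\right)}{29} = \frac{19 \left(\frac{1}{10} \left(-29\right) + 128\right)}{29} = \frac{19 \left(- \frac{29}{10} + 128\right)}{29} = \frac{19}{29} \cdot \frac{1251}{10} = \frac{23769}{290}$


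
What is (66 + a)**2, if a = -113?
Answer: 2209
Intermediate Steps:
(66 + a)**2 = (66 - 113)**2 = (-47)**2 = 2209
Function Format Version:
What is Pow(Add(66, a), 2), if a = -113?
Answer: 2209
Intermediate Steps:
Pow(Add(66, a), 2) = Pow(Add(66, -113), 2) = Pow(-47, 2) = 2209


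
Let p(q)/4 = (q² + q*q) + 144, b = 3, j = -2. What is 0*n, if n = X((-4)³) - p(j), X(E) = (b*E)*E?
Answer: 0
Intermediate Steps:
p(q) = 576 + 8*q² (p(q) = 4*((q² + q*q) + 144) = 4*((q² + q²) + 144) = 4*(2*q² + 144) = 4*(144 + 2*q²) = 576 + 8*q²)
X(E) = 3*E² (X(E) = (3*E)*E = 3*E²)
n = 11680 (n = 3*((-4)³)² - (576 + 8*(-2)²) = 3*(-64)² - (576 + 8*4) = 3*4096 - (576 + 32) = 12288 - 1*608 = 12288 - 608 = 11680)
0*n = 0*11680 = 0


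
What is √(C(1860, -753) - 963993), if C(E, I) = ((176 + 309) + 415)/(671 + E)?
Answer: I*√6175299284373/2531 ≈ 981.83*I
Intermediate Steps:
C(E, I) = 900/(671 + E) (C(E, I) = (485 + 415)/(671 + E) = 900/(671 + E))
√(C(1860, -753) - 963993) = √(900/(671 + 1860) - 963993) = √(900/2531 - 963993) = √(-2439865383/2531) = I*√6175299284373/2531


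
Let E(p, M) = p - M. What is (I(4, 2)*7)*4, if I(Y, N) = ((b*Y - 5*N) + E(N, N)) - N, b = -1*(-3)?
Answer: 0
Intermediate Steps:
b = 3
I(Y, N) = -6*N + 3*Y (I(Y, N) = ((3*Y - 5*N) + (N - N)) - N = ((-5*N + 3*Y) + 0) - N = (-5*N + 3*Y) - N = -6*N + 3*Y)
(I(4, 2)*7)*4 = ((-6*2 + 3*4)*7)*4 = ((-12 + 12)*7)*4 = (0*7)*4 = 0*4 = 0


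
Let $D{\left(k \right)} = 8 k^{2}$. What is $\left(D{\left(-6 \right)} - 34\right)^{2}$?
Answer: $64516$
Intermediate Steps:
$\left(D{\left(-6 \right)} - 34\right)^{2} = \left(8 \left(-6\right)^{2} - 34\right)^{2} = \left(8 \cdot 36 - 34\right)^{2} = \left(288 - 34\right)^{2} = 254^{2} = 64516$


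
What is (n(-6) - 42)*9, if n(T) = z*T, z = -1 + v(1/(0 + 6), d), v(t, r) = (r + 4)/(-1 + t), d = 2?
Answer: 324/5 ≈ 64.800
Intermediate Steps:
v(t, r) = (4 + r)/(-1 + t)
z = -41/5 (z = -1 + (4 + 2)/(-1 + 1/(0 + 6)) = -1 + 6/(-1 + 1/6) = -1 + 6/(-1 + ⅙) = -1 + 6/(-⅚) = -1 - 6/5*6 = -1 - 36/5 = -41/5 ≈ -8.2000)
n(T) = -41*T/5
(n(-6) - 42)*9 = (-41/5*(-6) - 42)*9 = (246/5 - 42)*9 = (36/5)*9 = 324/5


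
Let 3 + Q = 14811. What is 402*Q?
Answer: 5952816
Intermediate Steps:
Q = 14808 (Q = -3 + 14811 = 14808)
402*Q = 402*14808 = 5952816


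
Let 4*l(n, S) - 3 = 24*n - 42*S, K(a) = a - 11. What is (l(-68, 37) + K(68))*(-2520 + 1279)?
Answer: 3667155/4 ≈ 9.1679e+5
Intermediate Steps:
K(a) = -11 + a
l(n, S) = 3/4 + 6*n - 21*S/2 (l(n, S) = 3/4 + (24*n - 42*S)/4 = 3/4 + (-42*S + 24*n)/4 = 3/4 + (6*n - 21*S/2) = 3/4 + 6*n - 21*S/2)
(l(-68, 37) + K(68))*(-2520 + 1279) = ((3/4 + 6*(-68) - 21/2*37) + (-11 + 68))*(-2520 + 1279) = ((3/4 - 408 - 777/2) + 57)*(-1241) = (-3183/4 + 57)*(-1241) = -2955/4*(-1241) = 3667155/4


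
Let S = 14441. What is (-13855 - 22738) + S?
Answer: -22152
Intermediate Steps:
(-13855 - 22738) + S = (-13855 - 22738) + 14441 = -36593 + 14441 = -22152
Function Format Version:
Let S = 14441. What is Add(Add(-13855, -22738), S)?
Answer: -22152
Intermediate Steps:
Add(Add(-13855, -22738), S) = Add(Add(-13855, -22738), 14441) = Add(-36593, 14441) = -22152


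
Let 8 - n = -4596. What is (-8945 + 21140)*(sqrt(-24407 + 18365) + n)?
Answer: 56145780 + 12195*I*sqrt(6042) ≈ 5.6146e+7 + 9.4792e+5*I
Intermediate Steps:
n = 4604 (n = 8 - 1*(-4596) = 8 + 4596 = 4604)
(-8945 + 21140)*(sqrt(-24407 + 18365) + n) = (-8945 + 21140)*(sqrt(-24407 + 18365) + 4604) = 12195*(sqrt(-6042) + 4604) = 12195*(I*sqrt(6042) + 4604) = 12195*(4604 + I*sqrt(6042)) = 56145780 + 12195*I*sqrt(6042)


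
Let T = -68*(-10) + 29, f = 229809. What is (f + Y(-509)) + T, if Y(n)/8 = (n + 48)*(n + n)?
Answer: 3984902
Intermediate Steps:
T = 709 (T = 680 + 29 = 709)
Y(n) = 16*n*(48 + n) (Y(n) = 8*((n + 48)*(n + n)) = 8*((48 + n)*(2*n)) = 8*(2*n*(48 + n)) = 16*n*(48 + n))
(f + Y(-509)) + T = (229809 + 16*(-509)*(48 - 509)) + 709 = (229809 + 16*(-509)*(-461)) + 709 = (229809 + 3754384) + 709 = 3984193 + 709 = 3984902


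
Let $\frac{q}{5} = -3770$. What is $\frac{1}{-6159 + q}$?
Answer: $- \frac{1}{25009} \approx -3.9986 \cdot 10^{-5}$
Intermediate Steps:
$q = -18850$ ($q = 5 \left(-3770\right) = -18850$)
$\frac{1}{-6159 + q} = \frac{1}{-6159 - 18850} = \frac{1}{-25009} = - \frac{1}{25009}$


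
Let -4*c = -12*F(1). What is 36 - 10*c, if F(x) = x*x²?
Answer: 6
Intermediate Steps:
F(x) = x³
c = 3 (c = -(-3)*1³ = -(-3) = -¼*(-12) = 3)
36 - 10*c = 36 - 10*3 = 36 - 30 = 6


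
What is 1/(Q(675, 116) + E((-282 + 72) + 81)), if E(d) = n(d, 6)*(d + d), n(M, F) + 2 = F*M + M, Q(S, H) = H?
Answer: 1/233606 ≈ 4.2807e-6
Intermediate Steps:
n(M, F) = -2 + M + F*M (n(M, F) = -2 + (F*M + M) = -2 + (M + F*M) = -2 + M + F*M)
E(d) = 2*d*(-2 + 7*d) (E(d) = (-2 + d + 6*d)*(d + d) = (-2 + 7*d)*(2*d) = 2*d*(-2 + 7*d))
1/(Q(675, 116) + E((-282 + 72) + 81)) = 1/(116 + 2*((-282 + 72) + 81)*(-2 + 7*((-282 + 72) + 81))) = 1/(116 + 2*(-210 + 81)*(-2 + 7*(-210 + 81))) = 1/(116 + 2*(-129)*(-2 + 7*(-129))) = 1/(116 + 2*(-129)*(-2 - 903)) = 1/(116 + 2*(-129)*(-905)) = 1/(116 + 233490) = 1/233606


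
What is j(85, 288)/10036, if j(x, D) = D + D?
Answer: 144/2509 ≈ 0.057393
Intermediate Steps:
j(x, D) = 2*D
j(85, 288)/10036 = (2*288)/10036 = 576*(1/10036) = 144/2509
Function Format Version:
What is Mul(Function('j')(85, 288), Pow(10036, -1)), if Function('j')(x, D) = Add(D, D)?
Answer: Rational(144, 2509) ≈ 0.057393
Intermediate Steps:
Function('j')(x, D) = Mul(2, D)
Mul(Function('j')(85, 288), Pow(10036, -1)) = Mul(Mul(2, 288), Pow(10036, -1)) = Mul(576, Rational(1, 10036)) = Rational(144, 2509)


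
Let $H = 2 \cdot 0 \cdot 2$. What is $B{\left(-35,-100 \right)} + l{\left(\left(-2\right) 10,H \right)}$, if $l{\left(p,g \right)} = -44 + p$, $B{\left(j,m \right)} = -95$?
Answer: $-159$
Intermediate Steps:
$H = 0$ ($H = 0 \cdot 2 = 0$)
$B{\left(-35,-100 \right)} + l{\left(\left(-2\right) 10,H \right)} = -95 - 64 = -159$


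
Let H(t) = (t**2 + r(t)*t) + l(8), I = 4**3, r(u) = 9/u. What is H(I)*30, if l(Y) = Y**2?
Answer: 125070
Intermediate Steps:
I = 64
H(t) = 73 + t**2 (H(t) = (t**2 + (9/t)*t) + 8**2 = (t**2 + 9) + 64 = (9 + t**2) + 64 = 73 + t**2)
H(I)*30 = (73 + 64**2)*30 = (73 + 4096)*30 = 4169*30 = 125070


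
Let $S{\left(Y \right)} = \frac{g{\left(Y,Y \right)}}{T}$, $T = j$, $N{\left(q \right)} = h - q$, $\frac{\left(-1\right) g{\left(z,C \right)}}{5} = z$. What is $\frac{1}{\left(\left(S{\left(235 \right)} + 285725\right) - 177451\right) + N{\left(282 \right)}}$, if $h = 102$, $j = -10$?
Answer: $\frac{2}{216423} \approx 9.2412 \cdot 10^{-6}$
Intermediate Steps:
$g{\left(z,C \right)} = - 5 z$
$N{\left(q \right)} = 102 - q$
$T = -10$
$S{\left(Y \right)} = \frac{Y}{2}$ ($S{\left(Y \right)} = \frac{\left(-5\right) Y}{-10} = - 5 Y \left(- \frac{1}{10}\right) = \frac{Y}{2}$)
$\frac{1}{\left(\left(S{\left(235 \right)} + 285725\right) - 177451\right) + N{\left(282 \right)}} = \frac{1}{\left(\left(\frac{1}{2} \cdot 235 + 285725\right) - 177451\right) + \left(102 - 282\right)} = \frac{1}{\left(\left(\frac{235}{2} + 285725\right) - 177451\right) + \left(102 - 282\right)} = \frac{1}{\left(\frac{571685}{2} - 177451\right) - 180} = \frac{1}{\frac{216783}{2} - 180} = \frac{1}{\frac{216423}{2}} = \frac{2}{216423}$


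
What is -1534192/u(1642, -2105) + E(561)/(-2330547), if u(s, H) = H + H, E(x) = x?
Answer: 35053962757/96192185 ≈ 364.42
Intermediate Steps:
u(s, H) = 2*H
-1534192/u(1642, -2105) + E(561)/(-2330547) = -1534192/(2*(-2105)) + 561/(-2330547) = -1534192/(-4210) + 561*(-1/2330547) = -1534192*(-1/4210) - 11/45697 = 767096/2105 - 11/45697 = 35053962757/96192185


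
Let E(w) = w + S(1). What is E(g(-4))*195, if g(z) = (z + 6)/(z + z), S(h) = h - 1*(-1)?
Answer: 1365/4 ≈ 341.25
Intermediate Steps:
S(h) = 1 + h (S(h) = h + 1 = 1 + h)
g(z) = (6 + z)/(2*z) (g(z) = (6 + z)/((2*z)) = (6 + z)*(1/(2*z)) = (6 + z)/(2*z))
E(w) = 2 + w (E(w) = w + (1 + 1) = w + 2 = 2 + w)
E(g(-4))*195 = (2 + (1/2)*(6 - 4)/(-4))*195 = (2 + (1/2)*(-1/4)*2)*195 = (2 - 1/4)*195 = (7/4)*195 = 1365/4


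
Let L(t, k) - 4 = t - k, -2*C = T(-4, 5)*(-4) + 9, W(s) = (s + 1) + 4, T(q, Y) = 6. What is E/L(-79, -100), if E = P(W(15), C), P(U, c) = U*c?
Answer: 6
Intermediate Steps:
W(s) = 5 + s (W(s) = (1 + s) + 4 = 5 + s)
C = 15/2 (C = -(6*(-4) + 9)/2 = -(-24 + 9)/2 = -½*(-15) = 15/2 ≈ 7.5000)
L(t, k) = 4 + t - k (L(t, k) = 4 + (t - k) = 4 + t - k)
E = 150 (E = (5 + 15)*(15/2) = 20*(15/2) = 150)
E/L(-79, -100) = 150/(4 - 79 - 1*(-100)) = 150/(4 - 79 + 100) = 150/25 = 150*(1/25) = 6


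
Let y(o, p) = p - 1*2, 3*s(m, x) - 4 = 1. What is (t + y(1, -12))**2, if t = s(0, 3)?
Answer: 1369/9 ≈ 152.11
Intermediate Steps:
s(m, x) = 5/3 (s(m, x) = 4/3 + (1/3)*1 = 4/3 + 1/3 = 5/3)
y(o, p) = -2 + p (y(o, p) = p - 2 = -2 + p)
t = 5/3 ≈ 1.6667
(t + y(1, -12))**2 = (5/3 + (-2 - 12))**2 = (5/3 - 14)**2 = (-37/3)**2 = 1369/9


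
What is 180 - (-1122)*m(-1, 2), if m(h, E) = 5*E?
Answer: 11400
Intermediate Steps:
180 - (-1122)*m(-1, 2) = 180 - (-1122)*5*2 = 180 - (-1122)*10 = 180 - 33*(-340) = 180 + 11220 = 11400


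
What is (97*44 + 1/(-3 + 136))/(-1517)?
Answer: -13845/4921 ≈ -2.8135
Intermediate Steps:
(97*44 + 1/(-3 + 136))/(-1517) = (4268 + 1/133)*(-1/1517) = (567645/133)*(-1/1517) = -13845/4921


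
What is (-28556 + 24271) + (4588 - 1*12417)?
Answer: -12114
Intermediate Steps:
(-28556 + 24271) + (4588 - 1*12417) = -4285 + (4588 - 12417) = -4285 - 7829 = -12114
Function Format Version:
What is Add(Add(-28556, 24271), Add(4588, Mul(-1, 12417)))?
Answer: -12114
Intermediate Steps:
Add(Add(-28556, 24271), Add(4588, Mul(-1, 12417))) = Add(-4285, Add(4588, -12417)) = Add(-4285, -7829) = -12114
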